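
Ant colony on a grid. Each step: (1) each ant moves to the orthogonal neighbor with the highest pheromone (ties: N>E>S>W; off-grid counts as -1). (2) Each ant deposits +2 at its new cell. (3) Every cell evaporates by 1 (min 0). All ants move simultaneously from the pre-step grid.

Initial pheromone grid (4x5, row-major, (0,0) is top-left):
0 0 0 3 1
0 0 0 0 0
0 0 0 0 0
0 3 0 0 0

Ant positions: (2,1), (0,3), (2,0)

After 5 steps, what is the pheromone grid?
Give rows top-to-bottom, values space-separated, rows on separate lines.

After step 1: ants at (3,1),(0,4),(1,0)
  0 0 0 2 2
  1 0 0 0 0
  0 0 0 0 0
  0 4 0 0 0
After step 2: ants at (2,1),(0,3),(0,0)
  1 0 0 3 1
  0 0 0 0 0
  0 1 0 0 0
  0 3 0 0 0
After step 3: ants at (3,1),(0,4),(0,1)
  0 1 0 2 2
  0 0 0 0 0
  0 0 0 0 0
  0 4 0 0 0
After step 4: ants at (2,1),(0,3),(0,2)
  0 0 1 3 1
  0 0 0 0 0
  0 1 0 0 0
  0 3 0 0 0
After step 5: ants at (3,1),(0,4),(0,3)
  0 0 0 4 2
  0 0 0 0 0
  0 0 0 0 0
  0 4 0 0 0

0 0 0 4 2
0 0 0 0 0
0 0 0 0 0
0 4 0 0 0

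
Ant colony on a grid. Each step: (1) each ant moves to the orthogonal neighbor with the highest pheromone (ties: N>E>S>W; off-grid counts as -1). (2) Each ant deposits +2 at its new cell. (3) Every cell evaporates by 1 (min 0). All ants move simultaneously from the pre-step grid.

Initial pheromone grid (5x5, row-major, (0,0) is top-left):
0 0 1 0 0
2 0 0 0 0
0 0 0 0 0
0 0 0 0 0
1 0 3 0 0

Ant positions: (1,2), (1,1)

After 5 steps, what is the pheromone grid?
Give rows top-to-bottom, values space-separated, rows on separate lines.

After step 1: ants at (0,2),(1,0)
  0 0 2 0 0
  3 0 0 0 0
  0 0 0 0 0
  0 0 0 0 0
  0 0 2 0 0
After step 2: ants at (0,3),(0,0)
  1 0 1 1 0
  2 0 0 0 0
  0 0 0 0 0
  0 0 0 0 0
  0 0 1 0 0
After step 3: ants at (0,2),(1,0)
  0 0 2 0 0
  3 0 0 0 0
  0 0 0 0 0
  0 0 0 0 0
  0 0 0 0 0
After step 4: ants at (0,3),(0,0)
  1 0 1 1 0
  2 0 0 0 0
  0 0 0 0 0
  0 0 0 0 0
  0 0 0 0 0
After step 5: ants at (0,2),(1,0)
  0 0 2 0 0
  3 0 0 0 0
  0 0 0 0 0
  0 0 0 0 0
  0 0 0 0 0

0 0 2 0 0
3 0 0 0 0
0 0 0 0 0
0 0 0 0 0
0 0 0 0 0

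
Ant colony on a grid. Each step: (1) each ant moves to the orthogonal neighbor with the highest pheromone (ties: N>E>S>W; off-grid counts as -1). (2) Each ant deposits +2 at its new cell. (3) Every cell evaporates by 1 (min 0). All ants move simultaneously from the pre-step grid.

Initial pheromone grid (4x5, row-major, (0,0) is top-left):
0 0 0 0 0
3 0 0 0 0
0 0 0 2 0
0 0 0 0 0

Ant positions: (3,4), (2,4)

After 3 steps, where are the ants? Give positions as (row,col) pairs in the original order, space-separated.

Step 1: ant0:(3,4)->N->(2,4) | ant1:(2,4)->W->(2,3)
  grid max=3 at (2,3)
Step 2: ant0:(2,4)->W->(2,3) | ant1:(2,3)->E->(2,4)
  grid max=4 at (2,3)
Step 3: ant0:(2,3)->E->(2,4) | ant1:(2,4)->W->(2,3)
  grid max=5 at (2,3)

(2,4) (2,3)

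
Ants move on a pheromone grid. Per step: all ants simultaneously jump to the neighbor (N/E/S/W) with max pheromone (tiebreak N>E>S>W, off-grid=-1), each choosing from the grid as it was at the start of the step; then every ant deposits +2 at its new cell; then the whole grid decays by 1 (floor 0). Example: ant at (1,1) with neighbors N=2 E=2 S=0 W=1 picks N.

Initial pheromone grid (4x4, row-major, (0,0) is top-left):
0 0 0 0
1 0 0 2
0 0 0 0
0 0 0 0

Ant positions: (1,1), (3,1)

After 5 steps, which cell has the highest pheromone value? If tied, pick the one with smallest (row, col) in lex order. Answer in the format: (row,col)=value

Answer: (1,0)=6

Derivation:
Step 1: ant0:(1,1)->W->(1,0) | ant1:(3,1)->N->(2,1)
  grid max=2 at (1,0)
Step 2: ant0:(1,0)->N->(0,0) | ant1:(2,1)->N->(1,1)
  grid max=1 at (0,0)
Step 3: ant0:(0,0)->S->(1,0) | ant1:(1,1)->W->(1,0)
  grid max=4 at (1,0)
Step 4: ant0:(1,0)->N->(0,0) | ant1:(1,0)->N->(0,0)
  grid max=3 at (0,0)
Step 5: ant0:(0,0)->S->(1,0) | ant1:(0,0)->S->(1,0)
  grid max=6 at (1,0)
Final grid:
  2 0 0 0
  6 0 0 0
  0 0 0 0
  0 0 0 0
Max pheromone 6 at (1,0)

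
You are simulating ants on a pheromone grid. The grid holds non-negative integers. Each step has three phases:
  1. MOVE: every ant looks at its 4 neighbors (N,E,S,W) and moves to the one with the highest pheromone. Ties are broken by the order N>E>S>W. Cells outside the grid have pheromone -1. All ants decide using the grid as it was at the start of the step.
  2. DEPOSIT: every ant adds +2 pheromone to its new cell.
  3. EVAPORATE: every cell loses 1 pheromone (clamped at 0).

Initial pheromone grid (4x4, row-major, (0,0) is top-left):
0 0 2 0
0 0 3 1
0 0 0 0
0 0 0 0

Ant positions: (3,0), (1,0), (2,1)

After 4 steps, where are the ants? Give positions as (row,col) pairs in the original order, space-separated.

Step 1: ant0:(3,0)->N->(2,0) | ant1:(1,0)->N->(0,0) | ant2:(2,1)->N->(1,1)
  grid max=2 at (1,2)
Step 2: ant0:(2,0)->N->(1,0) | ant1:(0,0)->E->(0,1) | ant2:(1,1)->E->(1,2)
  grid max=3 at (1,2)
Step 3: ant0:(1,0)->N->(0,0) | ant1:(0,1)->E->(0,2) | ant2:(1,2)->N->(0,2)
  grid max=3 at (0,2)
Step 4: ant0:(0,0)->E->(0,1) | ant1:(0,2)->S->(1,2) | ant2:(0,2)->S->(1,2)
  grid max=5 at (1,2)

(0,1) (1,2) (1,2)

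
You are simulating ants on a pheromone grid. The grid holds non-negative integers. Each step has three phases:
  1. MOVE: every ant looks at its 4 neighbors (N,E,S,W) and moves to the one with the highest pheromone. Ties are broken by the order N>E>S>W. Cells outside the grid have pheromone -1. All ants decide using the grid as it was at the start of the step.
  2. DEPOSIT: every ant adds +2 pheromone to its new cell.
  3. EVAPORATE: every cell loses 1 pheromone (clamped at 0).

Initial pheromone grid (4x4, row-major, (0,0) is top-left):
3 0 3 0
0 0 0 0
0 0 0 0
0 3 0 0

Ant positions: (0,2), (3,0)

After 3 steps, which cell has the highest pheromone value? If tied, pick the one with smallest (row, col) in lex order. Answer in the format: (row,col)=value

Answer: (3,1)=4

Derivation:
Step 1: ant0:(0,2)->E->(0,3) | ant1:(3,0)->E->(3,1)
  grid max=4 at (3,1)
Step 2: ant0:(0,3)->W->(0,2) | ant1:(3,1)->N->(2,1)
  grid max=3 at (0,2)
Step 3: ant0:(0,2)->E->(0,3) | ant1:(2,1)->S->(3,1)
  grid max=4 at (3,1)
Final grid:
  0 0 2 1
  0 0 0 0
  0 0 0 0
  0 4 0 0
Max pheromone 4 at (3,1)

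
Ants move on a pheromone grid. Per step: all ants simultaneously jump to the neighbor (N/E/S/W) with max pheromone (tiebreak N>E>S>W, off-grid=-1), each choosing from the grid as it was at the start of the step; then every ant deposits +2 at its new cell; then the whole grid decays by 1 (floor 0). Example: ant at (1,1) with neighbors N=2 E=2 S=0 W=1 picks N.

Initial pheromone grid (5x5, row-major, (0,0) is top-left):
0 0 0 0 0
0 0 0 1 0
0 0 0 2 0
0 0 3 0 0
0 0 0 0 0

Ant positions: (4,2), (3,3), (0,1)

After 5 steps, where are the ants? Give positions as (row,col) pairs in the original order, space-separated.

Step 1: ant0:(4,2)->N->(3,2) | ant1:(3,3)->W->(3,2) | ant2:(0,1)->E->(0,2)
  grid max=6 at (3,2)
Step 2: ant0:(3,2)->N->(2,2) | ant1:(3,2)->N->(2,2) | ant2:(0,2)->E->(0,3)
  grid max=5 at (3,2)
Step 3: ant0:(2,2)->S->(3,2) | ant1:(2,2)->S->(3,2) | ant2:(0,3)->E->(0,4)
  grid max=8 at (3,2)
Step 4: ant0:(3,2)->N->(2,2) | ant1:(3,2)->N->(2,2) | ant2:(0,4)->S->(1,4)
  grid max=7 at (3,2)
Step 5: ant0:(2,2)->S->(3,2) | ant1:(2,2)->S->(3,2) | ant2:(1,4)->N->(0,4)
  grid max=10 at (3,2)

(3,2) (3,2) (0,4)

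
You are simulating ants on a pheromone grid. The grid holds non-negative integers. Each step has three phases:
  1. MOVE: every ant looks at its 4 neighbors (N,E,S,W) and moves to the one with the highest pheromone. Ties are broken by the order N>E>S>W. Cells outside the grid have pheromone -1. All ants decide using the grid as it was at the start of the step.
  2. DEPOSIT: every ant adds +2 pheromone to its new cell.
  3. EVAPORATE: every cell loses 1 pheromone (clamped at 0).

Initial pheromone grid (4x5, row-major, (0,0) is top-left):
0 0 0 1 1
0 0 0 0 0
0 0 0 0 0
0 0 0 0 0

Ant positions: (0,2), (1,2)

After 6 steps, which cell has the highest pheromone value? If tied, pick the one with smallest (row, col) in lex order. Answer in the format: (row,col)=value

Answer: (0,3)=7

Derivation:
Step 1: ant0:(0,2)->E->(0,3) | ant1:(1,2)->N->(0,2)
  grid max=2 at (0,3)
Step 2: ant0:(0,3)->W->(0,2) | ant1:(0,2)->E->(0,3)
  grid max=3 at (0,3)
Step 3: ant0:(0,2)->E->(0,3) | ant1:(0,3)->W->(0,2)
  grid max=4 at (0,3)
Step 4: ant0:(0,3)->W->(0,2) | ant1:(0,2)->E->(0,3)
  grid max=5 at (0,3)
Step 5: ant0:(0,2)->E->(0,3) | ant1:(0,3)->W->(0,2)
  grid max=6 at (0,3)
Step 6: ant0:(0,3)->W->(0,2) | ant1:(0,2)->E->(0,3)
  grid max=7 at (0,3)
Final grid:
  0 0 6 7 0
  0 0 0 0 0
  0 0 0 0 0
  0 0 0 0 0
Max pheromone 7 at (0,3)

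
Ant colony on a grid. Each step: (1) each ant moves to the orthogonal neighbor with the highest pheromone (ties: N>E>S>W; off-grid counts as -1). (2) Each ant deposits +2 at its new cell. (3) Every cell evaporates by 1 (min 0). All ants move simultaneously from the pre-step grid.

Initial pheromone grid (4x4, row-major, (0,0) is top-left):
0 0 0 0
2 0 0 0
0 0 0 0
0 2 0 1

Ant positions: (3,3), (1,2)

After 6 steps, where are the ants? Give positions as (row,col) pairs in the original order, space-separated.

Step 1: ant0:(3,3)->N->(2,3) | ant1:(1,2)->N->(0,2)
  grid max=1 at (0,2)
Step 2: ant0:(2,3)->N->(1,3) | ant1:(0,2)->E->(0,3)
  grid max=1 at (0,3)
Step 3: ant0:(1,3)->N->(0,3) | ant1:(0,3)->S->(1,3)
  grid max=2 at (0,3)
Step 4: ant0:(0,3)->S->(1,3) | ant1:(1,3)->N->(0,3)
  grid max=3 at (0,3)
Step 5: ant0:(1,3)->N->(0,3) | ant1:(0,3)->S->(1,3)
  grid max=4 at (0,3)
Step 6: ant0:(0,3)->S->(1,3) | ant1:(1,3)->N->(0,3)
  grid max=5 at (0,3)

(1,3) (0,3)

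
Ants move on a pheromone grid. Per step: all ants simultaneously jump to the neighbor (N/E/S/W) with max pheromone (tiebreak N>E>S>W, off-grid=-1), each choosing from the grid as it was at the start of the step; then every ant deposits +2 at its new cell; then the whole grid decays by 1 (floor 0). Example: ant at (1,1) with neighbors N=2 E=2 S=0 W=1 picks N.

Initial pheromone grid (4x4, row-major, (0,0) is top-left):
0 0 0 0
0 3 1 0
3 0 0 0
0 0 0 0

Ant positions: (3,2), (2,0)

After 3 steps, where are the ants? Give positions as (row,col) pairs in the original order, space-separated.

Step 1: ant0:(3,2)->N->(2,2) | ant1:(2,0)->N->(1,0)
  grid max=2 at (1,1)
Step 2: ant0:(2,2)->N->(1,2) | ant1:(1,0)->E->(1,1)
  grid max=3 at (1,1)
Step 3: ant0:(1,2)->W->(1,1) | ant1:(1,1)->E->(1,2)
  grid max=4 at (1,1)

(1,1) (1,2)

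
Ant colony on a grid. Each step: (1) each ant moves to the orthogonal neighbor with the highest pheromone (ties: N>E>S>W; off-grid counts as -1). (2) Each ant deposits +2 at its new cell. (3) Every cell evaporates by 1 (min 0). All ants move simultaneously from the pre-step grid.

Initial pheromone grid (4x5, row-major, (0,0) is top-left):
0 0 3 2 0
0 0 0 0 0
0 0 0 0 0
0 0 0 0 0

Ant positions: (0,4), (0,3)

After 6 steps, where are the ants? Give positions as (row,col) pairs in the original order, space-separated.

Step 1: ant0:(0,4)->W->(0,3) | ant1:(0,3)->W->(0,2)
  grid max=4 at (0,2)
Step 2: ant0:(0,3)->W->(0,2) | ant1:(0,2)->E->(0,3)
  grid max=5 at (0,2)
Step 3: ant0:(0,2)->E->(0,3) | ant1:(0,3)->W->(0,2)
  grid max=6 at (0,2)
Step 4: ant0:(0,3)->W->(0,2) | ant1:(0,2)->E->(0,3)
  grid max=7 at (0,2)
Step 5: ant0:(0,2)->E->(0,3) | ant1:(0,3)->W->(0,2)
  grid max=8 at (0,2)
Step 6: ant0:(0,3)->W->(0,2) | ant1:(0,2)->E->(0,3)
  grid max=9 at (0,2)

(0,2) (0,3)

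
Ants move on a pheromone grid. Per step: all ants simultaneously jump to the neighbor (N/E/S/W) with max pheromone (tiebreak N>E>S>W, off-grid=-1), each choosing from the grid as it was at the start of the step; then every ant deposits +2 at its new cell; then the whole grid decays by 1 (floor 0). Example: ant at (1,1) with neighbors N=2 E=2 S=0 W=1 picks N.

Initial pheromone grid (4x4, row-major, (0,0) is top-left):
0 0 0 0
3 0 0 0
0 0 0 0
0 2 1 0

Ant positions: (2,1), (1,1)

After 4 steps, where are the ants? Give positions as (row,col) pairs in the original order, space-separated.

Step 1: ant0:(2,1)->S->(3,1) | ant1:(1,1)->W->(1,0)
  grid max=4 at (1,0)
Step 2: ant0:(3,1)->N->(2,1) | ant1:(1,0)->N->(0,0)
  grid max=3 at (1,0)
Step 3: ant0:(2,1)->S->(3,1) | ant1:(0,0)->S->(1,0)
  grid max=4 at (1,0)
Step 4: ant0:(3,1)->N->(2,1) | ant1:(1,0)->N->(0,0)
  grid max=3 at (1,0)

(2,1) (0,0)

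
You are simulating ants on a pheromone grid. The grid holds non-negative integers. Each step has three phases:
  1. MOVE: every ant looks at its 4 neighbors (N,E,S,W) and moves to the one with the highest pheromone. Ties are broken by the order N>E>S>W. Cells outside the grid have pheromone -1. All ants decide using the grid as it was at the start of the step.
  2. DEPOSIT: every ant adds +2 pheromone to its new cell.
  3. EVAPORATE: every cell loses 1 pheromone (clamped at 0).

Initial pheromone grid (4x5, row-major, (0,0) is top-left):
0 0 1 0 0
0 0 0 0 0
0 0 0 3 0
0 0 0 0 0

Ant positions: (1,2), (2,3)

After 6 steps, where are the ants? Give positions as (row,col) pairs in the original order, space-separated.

Step 1: ant0:(1,2)->N->(0,2) | ant1:(2,3)->N->(1,3)
  grid max=2 at (0,2)
Step 2: ant0:(0,2)->E->(0,3) | ant1:(1,3)->S->(2,3)
  grid max=3 at (2,3)
Step 3: ant0:(0,3)->W->(0,2) | ant1:(2,3)->N->(1,3)
  grid max=2 at (0,2)
Step 4: ant0:(0,2)->E->(0,3) | ant1:(1,3)->S->(2,3)
  grid max=3 at (2,3)
Step 5: ant0:(0,3)->W->(0,2) | ant1:(2,3)->N->(1,3)
  grid max=2 at (0,2)
Step 6: ant0:(0,2)->E->(0,3) | ant1:(1,3)->S->(2,3)
  grid max=3 at (2,3)

(0,3) (2,3)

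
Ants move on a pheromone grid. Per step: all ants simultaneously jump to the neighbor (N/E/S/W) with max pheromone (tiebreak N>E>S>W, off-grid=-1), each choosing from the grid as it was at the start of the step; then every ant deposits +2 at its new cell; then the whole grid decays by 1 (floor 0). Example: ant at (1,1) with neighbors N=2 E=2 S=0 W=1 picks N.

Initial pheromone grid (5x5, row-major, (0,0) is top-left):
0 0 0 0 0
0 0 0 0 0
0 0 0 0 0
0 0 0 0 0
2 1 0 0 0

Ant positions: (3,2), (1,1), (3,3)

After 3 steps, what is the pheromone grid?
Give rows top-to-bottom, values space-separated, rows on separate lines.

After step 1: ants at (2,2),(0,1),(2,3)
  0 1 0 0 0
  0 0 0 0 0
  0 0 1 1 0
  0 0 0 0 0
  1 0 0 0 0
After step 2: ants at (2,3),(0,2),(2,2)
  0 0 1 0 0
  0 0 0 0 0
  0 0 2 2 0
  0 0 0 0 0
  0 0 0 0 0
After step 3: ants at (2,2),(0,3),(2,3)
  0 0 0 1 0
  0 0 0 0 0
  0 0 3 3 0
  0 0 0 0 0
  0 0 0 0 0

0 0 0 1 0
0 0 0 0 0
0 0 3 3 0
0 0 0 0 0
0 0 0 0 0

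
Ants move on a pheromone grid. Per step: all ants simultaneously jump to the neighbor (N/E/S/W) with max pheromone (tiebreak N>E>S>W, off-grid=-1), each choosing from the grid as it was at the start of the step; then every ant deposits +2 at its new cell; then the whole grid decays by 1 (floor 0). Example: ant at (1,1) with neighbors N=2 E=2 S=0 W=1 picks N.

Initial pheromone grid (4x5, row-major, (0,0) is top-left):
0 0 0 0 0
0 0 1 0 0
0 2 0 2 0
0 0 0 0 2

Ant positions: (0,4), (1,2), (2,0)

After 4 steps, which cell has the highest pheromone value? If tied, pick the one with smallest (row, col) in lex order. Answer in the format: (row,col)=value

Answer: (0,3)=3

Derivation:
Step 1: ant0:(0,4)->S->(1,4) | ant1:(1,2)->N->(0,2) | ant2:(2,0)->E->(2,1)
  grid max=3 at (2,1)
Step 2: ant0:(1,4)->N->(0,4) | ant1:(0,2)->E->(0,3) | ant2:(2,1)->N->(1,1)
  grid max=2 at (2,1)
Step 3: ant0:(0,4)->W->(0,3) | ant1:(0,3)->E->(0,4) | ant2:(1,1)->S->(2,1)
  grid max=3 at (2,1)
Step 4: ant0:(0,3)->E->(0,4) | ant1:(0,4)->W->(0,3) | ant2:(2,1)->N->(1,1)
  grid max=3 at (0,3)
Final grid:
  0 0 0 3 3
  0 1 0 0 0
  0 2 0 0 0
  0 0 0 0 0
Max pheromone 3 at (0,3)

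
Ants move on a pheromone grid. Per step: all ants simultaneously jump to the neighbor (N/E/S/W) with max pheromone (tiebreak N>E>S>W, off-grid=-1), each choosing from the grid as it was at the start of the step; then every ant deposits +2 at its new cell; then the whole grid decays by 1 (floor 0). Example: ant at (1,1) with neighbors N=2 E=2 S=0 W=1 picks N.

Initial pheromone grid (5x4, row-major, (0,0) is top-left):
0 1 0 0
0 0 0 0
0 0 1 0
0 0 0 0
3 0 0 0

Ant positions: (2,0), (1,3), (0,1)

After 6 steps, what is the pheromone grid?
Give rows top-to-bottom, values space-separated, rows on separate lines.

After step 1: ants at (1,0),(0,3),(0,2)
  0 0 1 1
  1 0 0 0
  0 0 0 0
  0 0 0 0
  2 0 0 0
After step 2: ants at (0,0),(0,2),(0,3)
  1 0 2 2
  0 0 0 0
  0 0 0 0
  0 0 0 0
  1 0 0 0
After step 3: ants at (0,1),(0,3),(0,2)
  0 1 3 3
  0 0 0 0
  0 0 0 0
  0 0 0 0
  0 0 0 0
After step 4: ants at (0,2),(0,2),(0,3)
  0 0 6 4
  0 0 0 0
  0 0 0 0
  0 0 0 0
  0 0 0 0
After step 5: ants at (0,3),(0,3),(0,2)
  0 0 7 7
  0 0 0 0
  0 0 0 0
  0 0 0 0
  0 0 0 0
After step 6: ants at (0,2),(0,2),(0,3)
  0 0 10 8
  0 0 0 0
  0 0 0 0
  0 0 0 0
  0 0 0 0

0 0 10 8
0 0 0 0
0 0 0 0
0 0 0 0
0 0 0 0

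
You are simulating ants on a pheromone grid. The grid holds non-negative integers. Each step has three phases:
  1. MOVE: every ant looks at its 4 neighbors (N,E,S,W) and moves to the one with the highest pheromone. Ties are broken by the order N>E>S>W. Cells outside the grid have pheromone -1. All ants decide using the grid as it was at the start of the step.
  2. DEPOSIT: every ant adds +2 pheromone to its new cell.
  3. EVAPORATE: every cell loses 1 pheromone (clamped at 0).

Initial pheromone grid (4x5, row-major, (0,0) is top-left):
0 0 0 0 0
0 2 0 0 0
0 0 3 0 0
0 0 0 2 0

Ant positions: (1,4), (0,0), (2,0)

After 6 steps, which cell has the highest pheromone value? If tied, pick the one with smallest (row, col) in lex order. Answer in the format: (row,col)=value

Step 1: ant0:(1,4)->N->(0,4) | ant1:(0,0)->E->(0,1) | ant2:(2,0)->N->(1,0)
  grid max=2 at (2,2)
Step 2: ant0:(0,4)->S->(1,4) | ant1:(0,1)->S->(1,1) | ant2:(1,0)->E->(1,1)
  grid max=4 at (1,1)
Step 3: ant0:(1,4)->N->(0,4) | ant1:(1,1)->N->(0,1) | ant2:(1,1)->N->(0,1)
  grid max=3 at (0,1)
Step 4: ant0:(0,4)->S->(1,4) | ant1:(0,1)->S->(1,1) | ant2:(0,1)->S->(1,1)
  grid max=6 at (1,1)
Step 5: ant0:(1,4)->N->(0,4) | ant1:(1,1)->N->(0,1) | ant2:(1,1)->N->(0,1)
  grid max=5 at (0,1)
Step 6: ant0:(0,4)->S->(1,4) | ant1:(0,1)->S->(1,1) | ant2:(0,1)->S->(1,1)
  grid max=8 at (1,1)
Final grid:
  0 4 0 0 0
  0 8 0 0 1
  0 0 0 0 0
  0 0 0 0 0
Max pheromone 8 at (1,1)

Answer: (1,1)=8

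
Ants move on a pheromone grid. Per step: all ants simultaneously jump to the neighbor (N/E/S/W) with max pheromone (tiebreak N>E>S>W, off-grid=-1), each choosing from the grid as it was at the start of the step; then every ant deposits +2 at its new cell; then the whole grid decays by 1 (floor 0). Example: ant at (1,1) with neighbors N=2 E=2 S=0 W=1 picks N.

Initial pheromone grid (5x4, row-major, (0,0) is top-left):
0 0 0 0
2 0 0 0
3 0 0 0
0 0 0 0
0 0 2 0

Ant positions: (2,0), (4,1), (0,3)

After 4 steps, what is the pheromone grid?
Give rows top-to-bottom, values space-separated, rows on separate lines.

After step 1: ants at (1,0),(4,2),(1,3)
  0 0 0 0
  3 0 0 1
  2 0 0 0
  0 0 0 0
  0 0 3 0
After step 2: ants at (2,0),(3,2),(0,3)
  0 0 0 1
  2 0 0 0
  3 0 0 0
  0 0 1 0
  0 0 2 0
After step 3: ants at (1,0),(4,2),(1,3)
  0 0 0 0
  3 0 0 1
  2 0 0 0
  0 0 0 0
  0 0 3 0
After step 4: ants at (2,0),(3,2),(0,3)
  0 0 0 1
  2 0 0 0
  3 0 0 0
  0 0 1 0
  0 0 2 0

0 0 0 1
2 0 0 0
3 0 0 0
0 0 1 0
0 0 2 0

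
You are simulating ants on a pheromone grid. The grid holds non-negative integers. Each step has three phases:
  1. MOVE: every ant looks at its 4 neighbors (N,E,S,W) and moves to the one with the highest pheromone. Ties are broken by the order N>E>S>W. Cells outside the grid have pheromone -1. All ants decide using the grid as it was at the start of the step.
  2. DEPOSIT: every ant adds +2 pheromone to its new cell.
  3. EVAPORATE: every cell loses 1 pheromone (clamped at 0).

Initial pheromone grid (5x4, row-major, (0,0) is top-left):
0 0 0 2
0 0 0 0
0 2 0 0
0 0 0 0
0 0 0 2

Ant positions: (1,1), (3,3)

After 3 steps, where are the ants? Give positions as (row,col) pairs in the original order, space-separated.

Step 1: ant0:(1,1)->S->(2,1) | ant1:(3,3)->S->(4,3)
  grid max=3 at (2,1)
Step 2: ant0:(2,1)->N->(1,1) | ant1:(4,3)->N->(3,3)
  grid max=2 at (2,1)
Step 3: ant0:(1,1)->S->(2,1) | ant1:(3,3)->S->(4,3)
  grid max=3 at (2,1)

(2,1) (4,3)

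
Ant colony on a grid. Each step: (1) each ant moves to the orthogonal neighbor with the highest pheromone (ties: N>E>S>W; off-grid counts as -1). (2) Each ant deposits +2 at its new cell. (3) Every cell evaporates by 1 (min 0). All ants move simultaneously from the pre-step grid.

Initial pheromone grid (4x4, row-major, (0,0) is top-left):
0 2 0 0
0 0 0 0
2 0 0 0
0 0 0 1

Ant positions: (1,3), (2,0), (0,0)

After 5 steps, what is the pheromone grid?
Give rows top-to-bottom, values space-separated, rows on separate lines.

After step 1: ants at (0,3),(1,0),(0,1)
  0 3 0 1
  1 0 0 0
  1 0 0 0
  0 0 0 0
After step 2: ants at (1,3),(2,0),(0,2)
  0 2 1 0
  0 0 0 1
  2 0 0 0
  0 0 0 0
After step 3: ants at (0,3),(1,0),(0,1)
  0 3 0 1
  1 0 0 0
  1 0 0 0
  0 0 0 0
After step 4: ants at (1,3),(2,0),(0,2)
  0 2 1 0
  0 0 0 1
  2 0 0 0
  0 0 0 0
After step 5: ants at (0,3),(1,0),(0,1)
  0 3 0 1
  1 0 0 0
  1 0 0 0
  0 0 0 0

0 3 0 1
1 0 0 0
1 0 0 0
0 0 0 0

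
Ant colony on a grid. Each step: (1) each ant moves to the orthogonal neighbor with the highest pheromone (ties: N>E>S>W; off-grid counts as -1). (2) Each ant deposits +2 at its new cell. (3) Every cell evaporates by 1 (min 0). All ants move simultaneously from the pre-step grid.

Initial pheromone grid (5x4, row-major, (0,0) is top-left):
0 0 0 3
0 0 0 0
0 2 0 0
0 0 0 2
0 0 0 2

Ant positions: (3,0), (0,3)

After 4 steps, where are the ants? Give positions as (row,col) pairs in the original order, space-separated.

Step 1: ant0:(3,0)->N->(2,0) | ant1:(0,3)->S->(1,3)
  grid max=2 at (0,3)
Step 2: ant0:(2,0)->E->(2,1) | ant1:(1,3)->N->(0,3)
  grid max=3 at (0,3)
Step 3: ant0:(2,1)->N->(1,1) | ant1:(0,3)->S->(1,3)
  grid max=2 at (0,3)
Step 4: ant0:(1,1)->S->(2,1) | ant1:(1,3)->N->(0,3)
  grid max=3 at (0,3)

(2,1) (0,3)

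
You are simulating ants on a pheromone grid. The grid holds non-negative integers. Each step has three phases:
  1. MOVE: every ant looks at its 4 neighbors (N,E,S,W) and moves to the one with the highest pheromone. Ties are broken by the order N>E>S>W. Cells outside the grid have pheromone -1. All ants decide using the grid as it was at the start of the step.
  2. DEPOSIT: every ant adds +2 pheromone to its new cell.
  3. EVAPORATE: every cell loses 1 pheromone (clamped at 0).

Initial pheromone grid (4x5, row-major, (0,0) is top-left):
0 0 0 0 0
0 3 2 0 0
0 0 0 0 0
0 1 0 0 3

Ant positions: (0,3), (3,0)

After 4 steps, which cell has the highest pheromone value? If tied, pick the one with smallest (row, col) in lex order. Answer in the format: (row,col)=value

Answer: (0,1)=1

Derivation:
Step 1: ant0:(0,3)->E->(0,4) | ant1:(3,0)->E->(3,1)
  grid max=2 at (1,1)
Step 2: ant0:(0,4)->S->(1,4) | ant1:(3,1)->N->(2,1)
  grid max=1 at (1,1)
Step 3: ant0:(1,4)->N->(0,4) | ant1:(2,1)->N->(1,1)
  grid max=2 at (1,1)
Step 4: ant0:(0,4)->S->(1,4) | ant1:(1,1)->N->(0,1)
  grid max=1 at (0,1)
Final grid:
  0 1 0 0 0
  0 1 0 0 1
  0 0 0 0 0
  0 0 0 0 0
Max pheromone 1 at (0,1)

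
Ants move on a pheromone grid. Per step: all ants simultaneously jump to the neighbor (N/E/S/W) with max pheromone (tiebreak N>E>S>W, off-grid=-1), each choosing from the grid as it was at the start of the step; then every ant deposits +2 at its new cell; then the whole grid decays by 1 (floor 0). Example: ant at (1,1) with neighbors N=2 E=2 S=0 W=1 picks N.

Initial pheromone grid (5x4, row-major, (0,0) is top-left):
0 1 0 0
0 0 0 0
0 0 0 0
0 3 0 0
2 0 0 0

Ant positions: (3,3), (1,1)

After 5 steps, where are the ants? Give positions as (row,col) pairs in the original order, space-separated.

Step 1: ant0:(3,3)->N->(2,3) | ant1:(1,1)->N->(0,1)
  grid max=2 at (0,1)
Step 2: ant0:(2,3)->N->(1,3) | ant1:(0,1)->E->(0,2)
  grid max=1 at (0,1)
Step 3: ant0:(1,3)->N->(0,3) | ant1:(0,2)->W->(0,1)
  grid max=2 at (0,1)
Step 4: ant0:(0,3)->S->(1,3) | ant1:(0,1)->E->(0,2)
  grid max=1 at (0,1)
Step 5: ant0:(1,3)->N->(0,3) | ant1:(0,2)->W->(0,1)
  grid max=2 at (0,1)

(0,3) (0,1)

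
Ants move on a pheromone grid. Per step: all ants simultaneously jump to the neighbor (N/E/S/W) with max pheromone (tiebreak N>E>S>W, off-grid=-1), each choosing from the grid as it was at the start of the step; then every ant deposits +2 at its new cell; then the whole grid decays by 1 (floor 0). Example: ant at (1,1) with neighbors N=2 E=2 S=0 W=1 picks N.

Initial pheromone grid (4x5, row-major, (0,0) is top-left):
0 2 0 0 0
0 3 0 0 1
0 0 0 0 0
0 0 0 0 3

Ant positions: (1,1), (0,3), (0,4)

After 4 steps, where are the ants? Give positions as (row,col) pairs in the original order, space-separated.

Step 1: ant0:(1,1)->N->(0,1) | ant1:(0,3)->E->(0,4) | ant2:(0,4)->S->(1,4)
  grid max=3 at (0,1)
Step 2: ant0:(0,1)->S->(1,1) | ant1:(0,4)->S->(1,4) | ant2:(1,4)->N->(0,4)
  grid max=3 at (1,1)
Step 3: ant0:(1,1)->N->(0,1) | ant1:(1,4)->N->(0,4) | ant2:(0,4)->S->(1,4)
  grid max=4 at (1,4)
Step 4: ant0:(0,1)->S->(1,1) | ant1:(0,4)->S->(1,4) | ant2:(1,4)->N->(0,4)
  grid max=5 at (1,4)

(1,1) (1,4) (0,4)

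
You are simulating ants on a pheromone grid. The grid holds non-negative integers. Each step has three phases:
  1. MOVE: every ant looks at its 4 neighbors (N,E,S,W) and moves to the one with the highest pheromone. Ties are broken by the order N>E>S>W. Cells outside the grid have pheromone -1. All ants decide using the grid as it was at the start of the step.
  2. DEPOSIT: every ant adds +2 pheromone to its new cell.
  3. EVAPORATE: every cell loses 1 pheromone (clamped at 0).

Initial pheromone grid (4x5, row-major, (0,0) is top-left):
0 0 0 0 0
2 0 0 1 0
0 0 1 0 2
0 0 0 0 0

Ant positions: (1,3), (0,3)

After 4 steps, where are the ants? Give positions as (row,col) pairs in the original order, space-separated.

Step 1: ant0:(1,3)->N->(0,3) | ant1:(0,3)->S->(1,3)
  grid max=2 at (1,3)
Step 2: ant0:(0,3)->S->(1,3) | ant1:(1,3)->N->(0,3)
  grid max=3 at (1,3)
Step 3: ant0:(1,3)->N->(0,3) | ant1:(0,3)->S->(1,3)
  grid max=4 at (1,3)
Step 4: ant0:(0,3)->S->(1,3) | ant1:(1,3)->N->(0,3)
  grid max=5 at (1,3)

(1,3) (0,3)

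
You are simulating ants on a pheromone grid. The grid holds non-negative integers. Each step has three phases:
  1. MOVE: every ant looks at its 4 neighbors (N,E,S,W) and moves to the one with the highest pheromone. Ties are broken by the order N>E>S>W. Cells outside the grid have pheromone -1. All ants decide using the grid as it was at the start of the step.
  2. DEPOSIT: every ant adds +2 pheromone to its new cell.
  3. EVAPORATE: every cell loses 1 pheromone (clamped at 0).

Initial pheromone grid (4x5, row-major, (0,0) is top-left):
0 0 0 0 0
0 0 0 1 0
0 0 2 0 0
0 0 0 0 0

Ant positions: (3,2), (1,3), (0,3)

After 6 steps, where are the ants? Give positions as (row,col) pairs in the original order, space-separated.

Step 1: ant0:(3,2)->N->(2,2) | ant1:(1,3)->N->(0,3) | ant2:(0,3)->S->(1,3)
  grid max=3 at (2,2)
Step 2: ant0:(2,2)->N->(1,2) | ant1:(0,3)->S->(1,3) | ant2:(1,3)->N->(0,3)
  grid max=3 at (1,3)
Step 3: ant0:(1,2)->E->(1,3) | ant1:(1,3)->N->(0,3) | ant2:(0,3)->S->(1,3)
  grid max=6 at (1,3)
Step 4: ant0:(1,3)->N->(0,3) | ant1:(0,3)->S->(1,3) | ant2:(1,3)->N->(0,3)
  grid max=7 at (1,3)
Step 5: ant0:(0,3)->S->(1,3) | ant1:(1,3)->N->(0,3) | ant2:(0,3)->S->(1,3)
  grid max=10 at (1,3)
Step 6: ant0:(1,3)->N->(0,3) | ant1:(0,3)->S->(1,3) | ant2:(1,3)->N->(0,3)
  grid max=11 at (1,3)

(0,3) (1,3) (0,3)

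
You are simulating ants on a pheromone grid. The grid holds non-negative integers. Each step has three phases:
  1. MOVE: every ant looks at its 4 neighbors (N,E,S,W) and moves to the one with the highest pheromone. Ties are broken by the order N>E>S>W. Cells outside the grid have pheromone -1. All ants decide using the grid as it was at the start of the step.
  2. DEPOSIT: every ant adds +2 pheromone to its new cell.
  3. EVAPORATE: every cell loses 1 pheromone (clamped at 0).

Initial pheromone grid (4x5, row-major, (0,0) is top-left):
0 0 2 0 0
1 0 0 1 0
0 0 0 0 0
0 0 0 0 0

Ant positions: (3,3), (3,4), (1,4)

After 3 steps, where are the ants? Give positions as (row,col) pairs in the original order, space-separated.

Step 1: ant0:(3,3)->N->(2,3) | ant1:(3,4)->N->(2,4) | ant2:(1,4)->W->(1,3)
  grid max=2 at (1,3)
Step 2: ant0:(2,3)->N->(1,3) | ant1:(2,4)->W->(2,3) | ant2:(1,3)->S->(2,3)
  grid max=4 at (2,3)
Step 3: ant0:(1,3)->S->(2,3) | ant1:(2,3)->N->(1,3) | ant2:(2,3)->N->(1,3)
  grid max=6 at (1,3)

(2,3) (1,3) (1,3)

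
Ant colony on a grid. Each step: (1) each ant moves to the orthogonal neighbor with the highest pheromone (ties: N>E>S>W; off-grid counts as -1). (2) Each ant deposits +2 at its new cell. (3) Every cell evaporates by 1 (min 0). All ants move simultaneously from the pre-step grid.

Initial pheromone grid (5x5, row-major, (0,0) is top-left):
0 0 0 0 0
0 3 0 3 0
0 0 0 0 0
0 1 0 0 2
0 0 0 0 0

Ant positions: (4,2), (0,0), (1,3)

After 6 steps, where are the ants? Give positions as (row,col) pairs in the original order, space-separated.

Step 1: ant0:(4,2)->N->(3,2) | ant1:(0,0)->E->(0,1) | ant2:(1,3)->N->(0,3)
  grid max=2 at (1,1)
Step 2: ant0:(3,2)->N->(2,2) | ant1:(0,1)->S->(1,1) | ant2:(0,3)->S->(1,3)
  grid max=3 at (1,1)
Step 3: ant0:(2,2)->N->(1,2) | ant1:(1,1)->N->(0,1) | ant2:(1,3)->N->(0,3)
  grid max=2 at (1,1)
Step 4: ant0:(1,2)->E->(1,3) | ant1:(0,1)->S->(1,1) | ant2:(0,3)->S->(1,3)
  grid max=5 at (1,3)
Step 5: ant0:(1,3)->N->(0,3) | ant1:(1,1)->N->(0,1) | ant2:(1,3)->N->(0,3)
  grid max=4 at (1,3)
Step 6: ant0:(0,3)->S->(1,3) | ant1:(0,1)->S->(1,1) | ant2:(0,3)->S->(1,3)
  grid max=7 at (1,3)

(1,3) (1,1) (1,3)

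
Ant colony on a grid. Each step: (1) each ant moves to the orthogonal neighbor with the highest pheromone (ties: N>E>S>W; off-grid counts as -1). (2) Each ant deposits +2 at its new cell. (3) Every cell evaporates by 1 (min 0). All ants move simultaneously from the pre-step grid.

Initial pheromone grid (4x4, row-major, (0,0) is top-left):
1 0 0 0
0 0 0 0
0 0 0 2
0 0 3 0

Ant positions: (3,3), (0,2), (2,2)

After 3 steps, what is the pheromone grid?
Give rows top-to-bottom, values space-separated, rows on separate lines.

After step 1: ants at (3,2),(0,3),(3,2)
  0 0 0 1
  0 0 0 0
  0 0 0 1
  0 0 6 0
After step 2: ants at (2,2),(1,3),(2,2)
  0 0 0 0
  0 0 0 1
  0 0 3 0
  0 0 5 0
After step 3: ants at (3,2),(0,3),(3,2)
  0 0 0 1
  0 0 0 0
  0 0 2 0
  0 0 8 0

0 0 0 1
0 0 0 0
0 0 2 0
0 0 8 0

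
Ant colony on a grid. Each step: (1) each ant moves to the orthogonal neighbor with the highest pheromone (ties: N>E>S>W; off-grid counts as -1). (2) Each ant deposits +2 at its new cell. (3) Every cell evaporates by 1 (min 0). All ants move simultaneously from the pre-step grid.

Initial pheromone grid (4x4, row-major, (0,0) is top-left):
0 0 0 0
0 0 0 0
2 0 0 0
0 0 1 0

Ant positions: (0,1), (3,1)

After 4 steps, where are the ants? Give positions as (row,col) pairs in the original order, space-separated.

Step 1: ant0:(0,1)->E->(0,2) | ant1:(3,1)->E->(3,2)
  grid max=2 at (3,2)
Step 2: ant0:(0,2)->E->(0,3) | ant1:(3,2)->N->(2,2)
  grid max=1 at (0,3)
Step 3: ant0:(0,3)->S->(1,3) | ant1:(2,2)->S->(3,2)
  grid max=2 at (3,2)
Step 4: ant0:(1,3)->N->(0,3) | ant1:(3,2)->N->(2,2)
  grid max=1 at (0,3)

(0,3) (2,2)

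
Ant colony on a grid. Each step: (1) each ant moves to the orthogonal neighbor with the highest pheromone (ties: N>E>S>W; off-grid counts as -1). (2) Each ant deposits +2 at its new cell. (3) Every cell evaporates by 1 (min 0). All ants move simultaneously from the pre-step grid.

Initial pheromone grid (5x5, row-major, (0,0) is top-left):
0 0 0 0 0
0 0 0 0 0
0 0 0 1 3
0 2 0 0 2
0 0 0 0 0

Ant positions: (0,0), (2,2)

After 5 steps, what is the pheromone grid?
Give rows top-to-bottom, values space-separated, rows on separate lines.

After step 1: ants at (0,1),(2,3)
  0 1 0 0 0
  0 0 0 0 0
  0 0 0 2 2
  0 1 0 0 1
  0 0 0 0 0
After step 2: ants at (0,2),(2,4)
  0 0 1 0 0
  0 0 0 0 0
  0 0 0 1 3
  0 0 0 0 0
  0 0 0 0 0
After step 3: ants at (0,3),(2,3)
  0 0 0 1 0
  0 0 0 0 0
  0 0 0 2 2
  0 0 0 0 0
  0 0 0 0 0
After step 4: ants at (0,4),(2,4)
  0 0 0 0 1
  0 0 0 0 0
  0 0 0 1 3
  0 0 0 0 0
  0 0 0 0 0
After step 5: ants at (1,4),(2,3)
  0 0 0 0 0
  0 0 0 0 1
  0 0 0 2 2
  0 0 0 0 0
  0 0 0 0 0

0 0 0 0 0
0 0 0 0 1
0 0 0 2 2
0 0 0 0 0
0 0 0 0 0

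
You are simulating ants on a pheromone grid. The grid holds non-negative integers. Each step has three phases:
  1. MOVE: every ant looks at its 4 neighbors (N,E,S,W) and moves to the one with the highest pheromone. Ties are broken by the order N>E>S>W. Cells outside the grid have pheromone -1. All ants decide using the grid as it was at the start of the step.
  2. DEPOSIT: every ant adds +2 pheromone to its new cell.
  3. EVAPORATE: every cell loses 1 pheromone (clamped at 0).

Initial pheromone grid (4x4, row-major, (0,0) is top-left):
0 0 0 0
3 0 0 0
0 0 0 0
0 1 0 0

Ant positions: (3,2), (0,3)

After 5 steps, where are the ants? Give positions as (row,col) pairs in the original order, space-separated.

Step 1: ant0:(3,2)->W->(3,1) | ant1:(0,3)->S->(1,3)
  grid max=2 at (1,0)
Step 2: ant0:(3,1)->N->(2,1) | ant1:(1,3)->N->(0,3)
  grid max=1 at (0,3)
Step 3: ant0:(2,1)->S->(3,1) | ant1:(0,3)->S->(1,3)
  grid max=2 at (3,1)
Step 4: ant0:(3,1)->N->(2,1) | ant1:(1,3)->N->(0,3)
  grid max=1 at (0,3)
Step 5: ant0:(2,1)->S->(3,1) | ant1:(0,3)->S->(1,3)
  grid max=2 at (3,1)

(3,1) (1,3)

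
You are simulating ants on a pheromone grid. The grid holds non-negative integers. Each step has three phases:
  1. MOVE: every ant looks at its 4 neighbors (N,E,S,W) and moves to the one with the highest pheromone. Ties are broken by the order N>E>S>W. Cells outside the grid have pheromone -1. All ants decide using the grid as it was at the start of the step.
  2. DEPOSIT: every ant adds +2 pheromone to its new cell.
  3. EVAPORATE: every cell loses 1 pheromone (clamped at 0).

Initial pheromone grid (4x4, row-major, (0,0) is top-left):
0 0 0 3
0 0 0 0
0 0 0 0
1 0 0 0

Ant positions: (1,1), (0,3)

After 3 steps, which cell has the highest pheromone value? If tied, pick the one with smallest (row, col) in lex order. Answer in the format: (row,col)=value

Answer: (0,3)=4

Derivation:
Step 1: ant0:(1,1)->N->(0,1) | ant1:(0,3)->S->(1,3)
  grid max=2 at (0,3)
Step 2: ant0:(0,1)->E->(0,2) | ant1:(1,3)->N->(0,3)
  grid max=3 at (0,3)
Step 3: ant0:(0,2)->E->(0,3) | ant1:(0,3)->W->(0,2)
  grid max=4 at (0,3)
Final grid:
  0 0 2 4
  0 0 0 0
  0 0 0 0
  0 0 0 0
Max pheromone 4 at (0,3)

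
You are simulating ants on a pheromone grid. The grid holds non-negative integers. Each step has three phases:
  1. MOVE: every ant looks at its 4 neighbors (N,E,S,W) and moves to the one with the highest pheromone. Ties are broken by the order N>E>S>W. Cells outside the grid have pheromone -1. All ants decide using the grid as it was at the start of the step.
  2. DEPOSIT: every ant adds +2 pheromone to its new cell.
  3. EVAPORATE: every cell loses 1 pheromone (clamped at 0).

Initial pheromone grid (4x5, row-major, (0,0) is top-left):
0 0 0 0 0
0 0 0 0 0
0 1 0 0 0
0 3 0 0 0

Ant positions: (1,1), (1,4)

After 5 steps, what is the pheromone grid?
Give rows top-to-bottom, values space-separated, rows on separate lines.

After step 1: ants at (2,1),(0,4)
  0 0 0 0 1
  0 0 0 0 0
  0 2 0 0 0
  0 2 0 0 0
After step 2: ants at (3,1),(1,4)
  0 0 0 0 0
  0 0 0 0 1
  0 1 0 0 0
  0 3 0 0 0
After step 3: ants at (2,1),(0,4)
  0 0 0 0 1
  0 0 0 0 0
  0 2 0 0 0
  0 2 0 0 0
After step 4: ants at (3,1),(1,4)
  0 0 0 0 0
  0 0 0 0 1
  0 1 0 0 0
  0 3 0 0 0
After step 5: ants at (2,1),(0,4)
  0 0 0 0 1
  0 0 0 0 0
  0 2 0 0 0
  0 2 0 0 0

0 0 0 0 1
0 0 0 0 0
0 2 0 0 0
0 2 0 0 0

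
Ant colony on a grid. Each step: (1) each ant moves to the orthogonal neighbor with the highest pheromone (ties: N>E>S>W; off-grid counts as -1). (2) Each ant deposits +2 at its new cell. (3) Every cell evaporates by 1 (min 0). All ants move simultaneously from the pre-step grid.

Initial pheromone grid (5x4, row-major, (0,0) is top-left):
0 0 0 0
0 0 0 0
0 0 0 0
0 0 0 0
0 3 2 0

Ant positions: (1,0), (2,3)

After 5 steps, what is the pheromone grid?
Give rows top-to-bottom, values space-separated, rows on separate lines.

After step 1: ants at (0,0),(1,3)
  1 0 0 0
  0 0 0 1
  0 0 0 0
  0 0 0 0
  0 2 1 0
After step 2: ants at (0,1),(0,3)
  0 1 0 1
  0 0 0 0
  0 0 0 0
  0 0 0 0
  0 1 0 0
After step 3: ants at (0,2),(1,3)
  0 0 1 0
  0 0 0 1
  0 0 0 0
  0 0 0 0
  0 0 0 0
After step 4: ants at (0,3),(0,3)
  0 0 0 3
  0 0 0 0
  0 0 0 0
  0 0 0 0
  0 0 0 0
After step 5: ants at (1,3),(1,3)
  0 0 0 2
  0 0 0 3
  0 0 0 0
  0 0 0 0
  0 0 0 0

0 0 0 2
0 0 0 3
0 0 0 0
0 0 0 0
0 0 0 0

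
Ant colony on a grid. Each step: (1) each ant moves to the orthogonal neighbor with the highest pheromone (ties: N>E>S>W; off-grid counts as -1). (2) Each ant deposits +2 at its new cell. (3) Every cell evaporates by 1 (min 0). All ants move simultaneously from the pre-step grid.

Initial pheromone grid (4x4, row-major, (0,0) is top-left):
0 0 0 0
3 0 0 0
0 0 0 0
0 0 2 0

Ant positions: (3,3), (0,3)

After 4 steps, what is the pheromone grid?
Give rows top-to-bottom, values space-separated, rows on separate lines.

After step 1: ants at (3,2),(1,3)
  0 0 0 0
  2 0 0 1
  0 0 0 0
  0 0 3 0
After step 2: ants at (2,2),(0,3)
  0 0 0 1
  1 0 0 0
  0 0 1 0
  0 0 2 0
After step 3: ants at (3,2),(1,3)
  0 0 0 0
  0 0 0 1
  0 0 0 0
  0 0 3 0
After step 4: ants at (2,2),(0,3)
  0 0 0 1
  0 0 0 0
  0 0 1 0
  0 0 2 0

0 0 0 1
0 0 0 0
0 0 1 0
0 0 2 0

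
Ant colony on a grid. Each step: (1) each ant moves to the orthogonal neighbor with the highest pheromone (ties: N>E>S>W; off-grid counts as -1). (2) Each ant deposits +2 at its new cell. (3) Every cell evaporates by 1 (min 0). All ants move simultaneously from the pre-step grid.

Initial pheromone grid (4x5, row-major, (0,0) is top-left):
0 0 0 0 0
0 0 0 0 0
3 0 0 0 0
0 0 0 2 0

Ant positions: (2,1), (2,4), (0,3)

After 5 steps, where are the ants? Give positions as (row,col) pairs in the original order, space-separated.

Step 1: ant0:(2,1)->W->(2,0) | ant1:(2,4)->N->(1,4) | ant2:(0,3)->E->(0,4)
  grid max=4 at (2,0)
Step 2: ant0:(2,0)->N->(1,0) | ant1:(1,4)->N->(0,4) | ant2:(0,4)->S->(1,4)
  grid max=3 at (2,0)
Step 3: ant0:(1,0)->S->(2,0) | ant1:(0,4)->S->(1,4) | ant2:(1,4)->N->(0,4)
  grid max=4 at (2,0)
Step 4: ant0:(2,0)->N->(1,0) | ant1:(1,4)->N->(0,4) | ant2:(0,4)->S->(1,4)
  grid max=4 at (0,4)
Step 5: ant0:(1,0)->S->(2,0) | ant1:(0,4)->S->(1,4) | ant2:(1,4)->N->(0,4)
  grid max=5 at (0,4)

(2,0) (1,4) (0,4)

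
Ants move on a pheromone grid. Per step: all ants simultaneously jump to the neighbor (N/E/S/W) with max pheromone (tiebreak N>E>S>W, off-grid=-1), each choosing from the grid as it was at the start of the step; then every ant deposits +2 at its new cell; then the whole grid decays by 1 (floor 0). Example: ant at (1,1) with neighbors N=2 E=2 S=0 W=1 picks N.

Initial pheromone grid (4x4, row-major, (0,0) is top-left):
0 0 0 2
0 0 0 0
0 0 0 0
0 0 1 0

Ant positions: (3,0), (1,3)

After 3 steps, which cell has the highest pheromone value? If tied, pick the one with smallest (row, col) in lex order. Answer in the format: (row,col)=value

Answer: (0,3)=3

Derivation:
Step 1: ant0:(3,0)->N->(2,0) | ant1:(1,3)->N->(0,3)
  grid max=3 at (0,3)
Step 2: ant0:(2,0)->N->(1,0) | ant1:(0,3)->S->(1,3)
  grid max=2 at (0,3)
Step 3: ant0:(1,0)->N->(0,0) | ant1:(1,3)->N->(0,3)
  grid max=3 at (0,3)
Final grid:
  1 0 0 3
  0 0 0 0
  0 0 0 0
  0 0 0 0
Max pheromone 3 at (0,3)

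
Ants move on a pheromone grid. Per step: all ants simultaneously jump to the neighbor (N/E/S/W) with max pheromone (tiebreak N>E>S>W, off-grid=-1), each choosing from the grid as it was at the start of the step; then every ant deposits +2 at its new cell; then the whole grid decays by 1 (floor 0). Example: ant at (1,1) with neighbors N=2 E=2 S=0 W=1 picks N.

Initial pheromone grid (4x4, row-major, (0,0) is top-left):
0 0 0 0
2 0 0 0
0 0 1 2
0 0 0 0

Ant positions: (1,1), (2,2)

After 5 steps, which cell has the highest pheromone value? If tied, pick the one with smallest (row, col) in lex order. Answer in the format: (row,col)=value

Step 1: ant0:(1,1)->W->(1,0) | ant1:(2,2)->E->(2,3)
  grid max=3 at (1,0)
Step 2: ant0:(1,0)->N->(0,0) | ant1:(2,3)->N->(1,3)
  grid max=2 at (1,0)
Step 3: ant0:(0,0)->S->(1,0) | ant1:(1,3)->S->(2,3)
  grid max=3 at (1,0)
Step 4: ant0:(1,0)->N->(0,0) | ant1:(2,3)->N->(1,3)
  grid max=2 at (1,0)
Step 5: ant0:(0,0)->S->(1,0) | ant1:(1,3)->S->(2,3)
  grid max=3 at (1,0)
Final grid:
  0 0 0 0
  3 0 0 0
  0 0 0 3
  0 0 0 0
Max pheromone 3 at (1,0)

Answer: (1,0)=3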